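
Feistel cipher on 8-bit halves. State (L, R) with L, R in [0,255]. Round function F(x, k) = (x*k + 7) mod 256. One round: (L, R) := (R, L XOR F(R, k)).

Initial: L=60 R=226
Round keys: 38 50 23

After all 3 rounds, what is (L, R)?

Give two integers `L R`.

Answer: 215 247

Derivation:
Round 1 (k=38): L=226 R=175
Round 2 (k=50): L=175 R=215
Round 3 (k=23): L=215 R=247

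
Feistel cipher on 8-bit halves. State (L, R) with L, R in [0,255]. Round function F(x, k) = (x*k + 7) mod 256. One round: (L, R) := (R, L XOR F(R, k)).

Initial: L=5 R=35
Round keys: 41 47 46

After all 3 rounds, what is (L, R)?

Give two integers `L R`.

Answer: 147 214

Derivation:
Round 1 (k=41): L=35 R=167
Round 2 (k=47): L=167 R=147
Round 3 (k=46): L=147 R=214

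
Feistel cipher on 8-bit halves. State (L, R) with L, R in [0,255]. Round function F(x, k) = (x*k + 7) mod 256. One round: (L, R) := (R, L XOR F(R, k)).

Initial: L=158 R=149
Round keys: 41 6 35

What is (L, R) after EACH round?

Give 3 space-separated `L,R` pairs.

Answer: 149,122 122,118 118,83

Derivation:
Round 1 (k=41): L=149 R=122
Round 2 (k=6): L=122 R=118
Round 3 (k=35): L=118 R=83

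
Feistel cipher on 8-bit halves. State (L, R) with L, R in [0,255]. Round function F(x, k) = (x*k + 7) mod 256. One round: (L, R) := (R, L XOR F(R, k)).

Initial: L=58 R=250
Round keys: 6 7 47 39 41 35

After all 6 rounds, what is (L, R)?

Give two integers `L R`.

Answer: 138 156

Derivation:
Round 1 (k=6): L=250 R=217
Round 2 (k=7): L=217 R=12
Round 3 (k=47): L=12 R=226
Round 4 (k=39): L=226 R=121
Round 5 (k=41): L=121 R=138
Round 6 (k=35): L=138 R=156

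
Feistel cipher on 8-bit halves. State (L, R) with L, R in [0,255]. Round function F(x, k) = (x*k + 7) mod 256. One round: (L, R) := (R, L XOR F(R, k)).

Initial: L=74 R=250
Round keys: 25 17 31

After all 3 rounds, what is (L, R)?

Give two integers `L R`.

Round 1 (k=25): L=250 R=59
Round 2 (k=17): L=59 R=8
Round 3 (k=31): L=8 R=196

Answer: 8 196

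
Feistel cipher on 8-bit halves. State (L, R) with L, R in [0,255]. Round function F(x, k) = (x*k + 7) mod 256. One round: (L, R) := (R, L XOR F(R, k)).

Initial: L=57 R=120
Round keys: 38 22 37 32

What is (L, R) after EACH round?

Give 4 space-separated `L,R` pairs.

Answer: 120,238 238,3 3,152 152,4

Derivation:
Round 1 (k=38): L=120 R=238
Round 2 (k=22): L=238 R=3
Round 3 (k=37): L=3 R=152
Round 4 (k=32): L=152 R=4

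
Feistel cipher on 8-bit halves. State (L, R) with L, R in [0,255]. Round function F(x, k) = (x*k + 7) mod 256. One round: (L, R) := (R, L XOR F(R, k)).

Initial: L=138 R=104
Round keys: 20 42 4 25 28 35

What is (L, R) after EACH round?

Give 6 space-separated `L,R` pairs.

Round 1 (k=20): L=104 R=173
Round 2 (k=42): L=173 R=1
Round 3 (k=4): L=1 R=166
Round 4 (k=25): L=166 R=60
Round 5 (k=28): L=60 R=49
Round 6 (k=35): L=49 R=134

Answer: 104,173 173,1 1,166 166,60 60,49 49,134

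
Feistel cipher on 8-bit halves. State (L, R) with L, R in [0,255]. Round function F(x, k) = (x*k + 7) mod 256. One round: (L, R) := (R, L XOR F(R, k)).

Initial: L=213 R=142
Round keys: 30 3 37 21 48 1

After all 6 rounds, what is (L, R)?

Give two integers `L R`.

Round 1 (k=30): L=142 R=126
Round 2 (k=3): L=126 R=15
Round 3 (k=37): L=15 R=76
Round 4 (k=21): L=76 R=76
Round 5 (k=48): L=76 R=11
Round 6 (k=1): L=11 R=94

Answer: 11 94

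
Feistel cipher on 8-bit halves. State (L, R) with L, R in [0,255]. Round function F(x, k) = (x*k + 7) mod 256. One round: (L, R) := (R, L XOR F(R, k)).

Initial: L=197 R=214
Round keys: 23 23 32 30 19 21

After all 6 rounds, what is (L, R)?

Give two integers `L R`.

Round 1 (k=23): L=214 R=132
Round 2 (k=23): L=132 R=53
Round 3 (k=32): L=53 R=35
Round 4 (k=30): L=35 R=20
Round 5 (k=19): L=20 R=160
Round 6 (k=21): L=160 R=51

Answer: 160 51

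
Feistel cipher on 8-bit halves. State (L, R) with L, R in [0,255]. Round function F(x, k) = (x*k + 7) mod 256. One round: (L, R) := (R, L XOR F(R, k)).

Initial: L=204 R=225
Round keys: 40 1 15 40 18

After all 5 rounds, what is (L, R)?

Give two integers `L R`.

Round 1 (k=40): L=225 R=227
Round 2 (k=1): L=227 R=11
Round 3 (k=15): L=11 R=79
Round 4 (k=40): L=79 R=84
Round 5 (k=18): L=84 R=160

Answer: 84 160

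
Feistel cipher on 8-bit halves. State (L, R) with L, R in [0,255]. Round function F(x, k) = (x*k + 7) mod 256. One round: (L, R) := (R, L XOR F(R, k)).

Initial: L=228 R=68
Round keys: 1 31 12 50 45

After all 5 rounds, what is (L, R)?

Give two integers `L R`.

Round 1 (k=1): L=68 R=175
Round 2 (k=31): L=175 R=124
Round 3 (k=12): L=124 R=120
Round 4 (k=50): L=120 R=11
Round 5 (k=45): L=11 R=142

Answer: 11 142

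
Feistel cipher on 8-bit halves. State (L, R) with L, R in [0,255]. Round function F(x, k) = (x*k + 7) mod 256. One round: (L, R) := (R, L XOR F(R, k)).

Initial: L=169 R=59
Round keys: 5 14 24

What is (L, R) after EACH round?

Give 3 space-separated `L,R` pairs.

Round 1 (k=5): L=59 R=135
Round 2 (k=14): L=135 R=82
Round 3 (k=24): L=82 R=48

Answer: 59,135 135,82 82,48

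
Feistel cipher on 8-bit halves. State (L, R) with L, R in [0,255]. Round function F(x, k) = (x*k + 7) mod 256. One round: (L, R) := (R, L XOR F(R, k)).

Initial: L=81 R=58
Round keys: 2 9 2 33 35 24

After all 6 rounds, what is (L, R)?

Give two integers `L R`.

Answer: 97 154

Derivation:
Round 1 (k=2): L=58 R=42
Round 2 (k=9): L=42 R=187
Round 3 (k=2): L=187 R=87
Round 4 (k=33): L=87 R=133
Round 5 (k=35): L=133 R=97
Round 6 (k=24): L=97 R=154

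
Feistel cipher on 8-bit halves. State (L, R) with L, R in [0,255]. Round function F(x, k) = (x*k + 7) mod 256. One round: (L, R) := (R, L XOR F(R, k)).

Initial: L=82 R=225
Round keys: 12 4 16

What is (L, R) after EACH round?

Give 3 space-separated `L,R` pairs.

Answer: 225,193 193,234 234,102

Derivation:
Round 1 (k=12): L=225 R=193
Round 2 (k=4): L=193 R=234
Round 3 (k=16): L=234 R=102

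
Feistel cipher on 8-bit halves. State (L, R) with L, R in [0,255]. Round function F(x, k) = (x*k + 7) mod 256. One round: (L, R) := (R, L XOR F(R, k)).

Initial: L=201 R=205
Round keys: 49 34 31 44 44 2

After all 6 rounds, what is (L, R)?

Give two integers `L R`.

Round 1 (k=49): L=205 R=141
Round 2 (k=34): L=141 R=12
Round 3 (k=31): L=12 R=246
Round 4 (k=44): L=246 R=67
Round 5 (k=44): L=67 R=125
Round 6 (k=2): L=125 R=66

Answer: 125 66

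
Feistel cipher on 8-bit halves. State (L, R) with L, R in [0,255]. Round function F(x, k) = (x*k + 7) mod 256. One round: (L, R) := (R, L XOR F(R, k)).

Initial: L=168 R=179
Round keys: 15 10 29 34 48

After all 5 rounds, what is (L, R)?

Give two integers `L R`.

Answer: 137 248

Derivation:
Round 1 (k=15): L=179 R=44
Round 2 (k=10): L=44 R=12
Round 3 (k=29): L=12 R=79
Round 4 (k=34): L=79 R=137
Round 5 (k=48): L=137 R=248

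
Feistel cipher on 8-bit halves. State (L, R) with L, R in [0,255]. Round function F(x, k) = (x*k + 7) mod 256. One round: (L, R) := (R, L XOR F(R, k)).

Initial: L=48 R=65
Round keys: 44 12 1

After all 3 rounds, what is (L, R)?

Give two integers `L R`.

Answer: 106 114

Derivation:
Round 1 (k=44): L=65 R=3
Round 2 (k=12): L=3 R=106
Round 3 (k=1): L=106 R=114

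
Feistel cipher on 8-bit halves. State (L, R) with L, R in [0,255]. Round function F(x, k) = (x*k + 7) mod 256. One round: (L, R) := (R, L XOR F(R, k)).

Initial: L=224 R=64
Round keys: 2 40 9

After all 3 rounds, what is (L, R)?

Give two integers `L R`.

Round 1 (k=2): L=64 R=103
Round 2 (k=40): L=103 R=95
Round 3 (k=9): L=95 R=57

Answer: 95 57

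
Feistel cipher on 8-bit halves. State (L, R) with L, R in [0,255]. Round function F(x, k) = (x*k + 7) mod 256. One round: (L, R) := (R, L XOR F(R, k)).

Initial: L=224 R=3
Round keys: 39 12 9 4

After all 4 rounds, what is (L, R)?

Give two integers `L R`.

Answer: 103 247

Derivation:
Round 1 (k=39): L=3 R=156
Round 2 (k=12): L=156 R=84
Round 3 (k=9): L=84 R=103
Round 4 (k=4): L=103 R=247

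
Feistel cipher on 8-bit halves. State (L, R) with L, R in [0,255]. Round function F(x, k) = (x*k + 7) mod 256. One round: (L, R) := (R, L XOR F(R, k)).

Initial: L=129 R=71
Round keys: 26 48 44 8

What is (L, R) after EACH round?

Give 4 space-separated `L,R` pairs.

Round 1 (k=26): L=71 R=188
Round 2 (k=48): L=188 R=0
Round 3 (k=44): L=0 R=187
Round 4 (k=8): L=187 R=223

Answer: 71,188 188,0 0,187 187,223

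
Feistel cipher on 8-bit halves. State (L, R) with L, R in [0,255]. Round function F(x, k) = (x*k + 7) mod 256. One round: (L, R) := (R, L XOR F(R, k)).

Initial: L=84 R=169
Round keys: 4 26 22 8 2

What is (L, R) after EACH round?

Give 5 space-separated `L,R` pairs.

Answer: 169,255 255,68 68,32 32,67 67,173

Derivation:
Round 1 (k=4): L=169 R=255
Round 2 (k=26): L=255 R=68
Round 3 (k=22): L=68 R=32
Round 4 (k=8): L=32 R=67
Round 5 (k=2): L=67 R=173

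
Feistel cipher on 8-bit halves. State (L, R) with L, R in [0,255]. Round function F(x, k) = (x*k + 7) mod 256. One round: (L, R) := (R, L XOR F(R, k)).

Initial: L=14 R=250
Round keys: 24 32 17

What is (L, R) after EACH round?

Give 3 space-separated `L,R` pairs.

Round 1 (k=24): L=250 R=121
Round 2 (k=32): L=121 R=221
Round 3 (k=17): L=221 R=205

Answer: 250,121 121,221 221,205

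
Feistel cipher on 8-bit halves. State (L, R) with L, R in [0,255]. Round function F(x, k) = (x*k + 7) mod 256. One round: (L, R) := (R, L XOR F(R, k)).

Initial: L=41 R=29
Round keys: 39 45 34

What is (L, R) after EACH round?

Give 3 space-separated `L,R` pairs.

Round 1 (k=39): L=29 R=91
Round 2 (k=45): L=91 R=27
Round 3 (k=34): L=27 R=198

Answer: 29,91 91,27 27,198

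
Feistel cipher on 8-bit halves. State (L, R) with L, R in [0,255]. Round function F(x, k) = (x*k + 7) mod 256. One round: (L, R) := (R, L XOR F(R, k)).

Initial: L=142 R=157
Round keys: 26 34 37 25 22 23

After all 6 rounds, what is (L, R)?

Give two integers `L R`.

Round 1 (k=26): L=157 R=119
Round 2 (k=34): L=119 R=72
Round 3 (k=37): L=72 R=24
Round 4 (k=25): L=24 R=23
Round 5 (k=22): L=23 R=25
Round 6 (k=23): L=25 R=81

Answer: 25 81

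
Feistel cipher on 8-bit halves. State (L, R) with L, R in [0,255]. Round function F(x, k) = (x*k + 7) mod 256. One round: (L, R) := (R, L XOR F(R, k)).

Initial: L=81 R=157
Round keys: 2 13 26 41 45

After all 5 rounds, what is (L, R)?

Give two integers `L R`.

Round 1 (k=2): L=157 R=16
Round 2 (k=13): L=16 R=74
Round 3 (k=26): L=74 R=155
Round 4 (k=41): L=155 R=144
Round 5 (k=45): L=144 R=204

Answer: 144 204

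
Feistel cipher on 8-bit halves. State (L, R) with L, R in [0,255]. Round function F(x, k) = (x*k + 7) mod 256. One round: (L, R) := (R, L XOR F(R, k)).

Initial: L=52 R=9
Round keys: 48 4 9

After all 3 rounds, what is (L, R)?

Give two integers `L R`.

Round 1 (k=48): L=9 R=131
Round 2 (k=4): L=131 R=26
Round 3 (k=9): L=26 R=114

Answer: 26 114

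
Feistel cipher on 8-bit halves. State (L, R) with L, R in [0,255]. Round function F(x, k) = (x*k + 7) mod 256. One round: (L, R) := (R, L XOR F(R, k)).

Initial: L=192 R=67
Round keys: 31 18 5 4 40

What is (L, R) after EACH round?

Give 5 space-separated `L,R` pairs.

Answer: 67,228 228,76 76,103 103,239 239,56

Derivation:
Round 1 (k=31): L=67 R=228
Round 2 (k=18): L=228 R=76
Round 3 (k=5): L=76 R=103
Round 4 (k=4): L=103 R=239
Round 5 (k=40): L=239 R=56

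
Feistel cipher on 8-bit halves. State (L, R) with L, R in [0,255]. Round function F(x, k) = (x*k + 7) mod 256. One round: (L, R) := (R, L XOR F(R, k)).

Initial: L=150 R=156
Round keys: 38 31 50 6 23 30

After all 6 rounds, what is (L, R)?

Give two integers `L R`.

Answer: 44 110

Derivation:
Round 1 (k=38): L=156 R=185
Round 2 (k=31): L=185 R=242
Round 3 (k=50): L=242 R=242
Round 4 (k=6): L=242 R=65
Round 5 (k=23): L=65 R=44
Round 6 (k=30): L=44 R=110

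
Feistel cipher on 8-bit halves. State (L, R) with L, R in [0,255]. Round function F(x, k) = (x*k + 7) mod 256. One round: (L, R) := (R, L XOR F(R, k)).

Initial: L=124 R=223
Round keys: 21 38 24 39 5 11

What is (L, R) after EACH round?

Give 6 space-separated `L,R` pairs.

Answer: 223,46 46,4 4,73 73,34 34,248 248,141

Derivation:
Round 1 (k=21): L=223 R=46
Round 2 (k=38): L=46 R=4
Round 3 (k=24): L=4 R=73
Round 4 (k=39): L=73 R=34
Round 5 (k=5): L=34 R=248
Round 6 (k=11): L=248 R=141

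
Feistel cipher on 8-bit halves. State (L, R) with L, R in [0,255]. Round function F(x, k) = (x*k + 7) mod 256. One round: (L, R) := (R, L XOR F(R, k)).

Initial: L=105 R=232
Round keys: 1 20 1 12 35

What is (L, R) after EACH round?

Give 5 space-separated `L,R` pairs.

Answer: 232,134 134,151 151,24 24,176 176,15

Derivation:
Round 1 (k=1): L=232 R=134
Round 2 (k=20): L=134 R=151
Round 3 (k=1): L=151 R=24
Round 4 (k=12): L=24 R=176
Round 5 (k=35): L=176 R=15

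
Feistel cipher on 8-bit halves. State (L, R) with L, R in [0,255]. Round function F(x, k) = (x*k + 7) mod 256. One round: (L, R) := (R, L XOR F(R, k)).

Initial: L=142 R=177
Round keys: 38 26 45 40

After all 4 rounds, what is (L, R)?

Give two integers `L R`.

Answer: 88 163

Derivation:
Round 1 (k=38): L=177 R=195
Round 2 (k=26): L=195 R=100
Round 3 (k=45): L=100 R=88
Round 4 (k=40): L=88 R=163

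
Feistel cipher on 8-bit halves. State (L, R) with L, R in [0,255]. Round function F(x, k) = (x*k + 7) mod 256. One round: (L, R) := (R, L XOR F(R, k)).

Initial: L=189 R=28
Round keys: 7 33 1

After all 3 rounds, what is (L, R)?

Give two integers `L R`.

Answer: 33 94

Derivation:
Round 1 (k=7): L=28 R=118
Round 2 (k=33): L=118 R=33
Round 3 (k=1): L=33 R=94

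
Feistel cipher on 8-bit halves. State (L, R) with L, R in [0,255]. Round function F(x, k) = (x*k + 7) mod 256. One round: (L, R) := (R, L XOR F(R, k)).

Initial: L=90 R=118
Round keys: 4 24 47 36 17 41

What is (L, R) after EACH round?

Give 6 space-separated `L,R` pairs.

Answer: 118,133 133,9 9,43 43,26 26,234 234,155

Derivation:
Round 1 (k=4): L=118 R=133
Round 2 (k=24): L=133 R=9
Round 3 (k=47): L=9 R=43
Round 4 (k=36): L=43 R=26
Round 5 (k=17): L=26 R=234
Round 6 (k=41): L=234 R=155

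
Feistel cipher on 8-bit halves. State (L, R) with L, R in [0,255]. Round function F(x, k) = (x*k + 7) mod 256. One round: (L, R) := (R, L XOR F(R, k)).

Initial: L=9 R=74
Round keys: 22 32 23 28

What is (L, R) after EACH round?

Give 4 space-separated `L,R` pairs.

Answer: 74,106 106,13 13,88 88,170

Derivation:
Round 1 (k=22): L=74 R=106
Round 2 (k=32): L=106 R=13
Round 3 (k=23): L=13 R=88
Round 4 (k=28): L=88 R=170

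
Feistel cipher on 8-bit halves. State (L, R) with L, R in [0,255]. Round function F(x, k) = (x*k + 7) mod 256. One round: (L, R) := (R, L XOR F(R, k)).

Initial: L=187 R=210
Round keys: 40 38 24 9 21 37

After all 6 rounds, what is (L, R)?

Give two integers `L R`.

Answer: 177 51

Derivation:
Round 1 (k=40): L=210 R=108
Round 2 (k=38): L=108 R=221
Round 3 (k=24): L=221 R=211
Round 4 (k=9): L=211 R=175
Round 5 (k=21): L=175 R=177
Round 6 (k=37): L=177 R=51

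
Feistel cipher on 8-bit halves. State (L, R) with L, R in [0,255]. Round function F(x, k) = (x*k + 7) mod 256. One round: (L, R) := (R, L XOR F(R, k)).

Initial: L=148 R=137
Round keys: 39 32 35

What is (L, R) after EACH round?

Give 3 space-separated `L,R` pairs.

Round 1 (k=39): L=137 R=114
Round 2 (k=32): L=114 R=206
Round 3 (k=35): L=206 R=67

Answer: 137,114 114,206 206,67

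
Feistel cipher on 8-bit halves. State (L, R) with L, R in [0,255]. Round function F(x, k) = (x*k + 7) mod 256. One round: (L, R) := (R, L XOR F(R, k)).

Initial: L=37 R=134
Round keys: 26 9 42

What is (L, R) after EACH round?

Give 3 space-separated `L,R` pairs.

Answer: 134,134 134,59 59,51

Derivation:
Round 1 (k=26): L=134 R=134
Round 2 (k=9): L=134 R=59
Round 3 (k=42): L=59 R=51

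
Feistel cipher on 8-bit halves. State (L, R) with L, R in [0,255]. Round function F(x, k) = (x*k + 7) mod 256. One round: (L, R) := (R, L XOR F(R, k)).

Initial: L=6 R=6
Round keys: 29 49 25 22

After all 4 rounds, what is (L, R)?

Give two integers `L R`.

Round 1 (k=29): L=6 R=179
Round 2 (k=49): L=179 R=76
Round 3 (k=25): L=76 R=192
Round 4 (k=22): L=192 R=203

Answer: 192 203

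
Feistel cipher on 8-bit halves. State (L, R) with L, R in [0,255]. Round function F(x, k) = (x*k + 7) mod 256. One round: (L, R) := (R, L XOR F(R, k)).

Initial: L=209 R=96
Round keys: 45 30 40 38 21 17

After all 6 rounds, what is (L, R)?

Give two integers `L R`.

Round 1 (k=45): L=96 R=54
Round 2 (k=30): L=54 R=59
Round 3 (k=40): L=59 R=9
Round 4 (k=38): L=9 R=102
Round 5 (k=21): L=102 R=108
Round 6 (k=17): L=108 R=85

Answer: 108 85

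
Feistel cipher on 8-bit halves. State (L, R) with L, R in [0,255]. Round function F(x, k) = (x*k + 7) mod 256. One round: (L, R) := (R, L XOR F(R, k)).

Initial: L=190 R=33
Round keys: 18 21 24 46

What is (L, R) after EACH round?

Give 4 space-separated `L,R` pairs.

Round 1 (k=18): L=33 R=231
Round 2 (k=21): L=231 R=219
Round 3 (k=24): L=219 R=104
Round 4 (k=46): L=104 R=108

Answer: 33,231 231,219 219,104 104,108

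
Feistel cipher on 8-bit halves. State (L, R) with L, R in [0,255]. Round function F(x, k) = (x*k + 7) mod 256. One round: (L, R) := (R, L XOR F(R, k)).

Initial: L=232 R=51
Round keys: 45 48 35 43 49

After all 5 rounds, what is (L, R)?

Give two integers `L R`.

Answer: 218 20

Derivation:
Round 1 (k=45): L=51 R=22
Round 2 (k=48): L=22 R=20
Round 3 (k=35): L=20 R=213
Round 4 (k=43): L=213 R=218
Round 5 (k=49): L=218 R=20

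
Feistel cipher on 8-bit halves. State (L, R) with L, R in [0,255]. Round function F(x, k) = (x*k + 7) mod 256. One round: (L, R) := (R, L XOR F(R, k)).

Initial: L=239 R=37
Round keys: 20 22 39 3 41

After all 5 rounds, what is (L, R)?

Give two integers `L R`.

Round 1 (k=20): L=37 R=4
Round 2 (k=22): L=4 R=122
Round 3 (k=39): L=122 R=153
Round 4 (k=3): L=153 R=168
Round 5 (k=41): L=168 R=118

Answer: 168 118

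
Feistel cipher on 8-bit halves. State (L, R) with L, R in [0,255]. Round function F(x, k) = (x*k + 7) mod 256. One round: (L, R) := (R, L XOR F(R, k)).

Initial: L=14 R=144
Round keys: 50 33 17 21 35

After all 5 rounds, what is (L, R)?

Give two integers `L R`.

Answer: 77 96

Derivation:
Round 1 (k=50): L=144 R=41
Round 2 (k=33): L=41 R=192
Round 3 (k=17): L=192 R=238
Round 4 (k=21): L=238 R=77
Round 5 (k=35): L=77 R=96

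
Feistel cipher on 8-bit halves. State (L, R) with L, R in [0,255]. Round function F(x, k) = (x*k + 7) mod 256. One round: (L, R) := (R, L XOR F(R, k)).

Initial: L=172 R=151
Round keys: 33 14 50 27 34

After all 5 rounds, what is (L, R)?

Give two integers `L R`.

Answer: 98 54

Derivation:
Round 1 (k=33): L=151 R=210
Round 2 (k=14): L=210 R=20
Round 3 (k=50): L=20 R=61
Round 4 (k=27): L=61 R=98
Round 5 (k=34): L=98 R=54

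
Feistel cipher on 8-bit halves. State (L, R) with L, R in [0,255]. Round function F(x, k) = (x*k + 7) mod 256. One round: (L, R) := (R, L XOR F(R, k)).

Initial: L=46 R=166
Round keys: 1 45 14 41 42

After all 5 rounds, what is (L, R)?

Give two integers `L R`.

Answer: 115 81

Derivation:
Round 1 (k=1): L=166 R=131
Round 2 (k=45): L=131 R=168
Round 3 (k=14): L=168 R=180
Round 4 (k=41): L=180 R=115
Round 5 (k=42): L=115 R=81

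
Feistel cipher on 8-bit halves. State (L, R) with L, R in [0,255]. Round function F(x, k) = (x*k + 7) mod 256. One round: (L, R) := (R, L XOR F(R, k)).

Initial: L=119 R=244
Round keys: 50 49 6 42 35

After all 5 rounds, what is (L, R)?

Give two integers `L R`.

Round 1 (k=50): L=244 R=216
Round 2 (k=49): L=216 R=171
Round 3 (k=6): L=171 R=209
Round 4 (k=42): L=209 R=250
Round 5 (k=35): L=250 R=228

Answer: 250 228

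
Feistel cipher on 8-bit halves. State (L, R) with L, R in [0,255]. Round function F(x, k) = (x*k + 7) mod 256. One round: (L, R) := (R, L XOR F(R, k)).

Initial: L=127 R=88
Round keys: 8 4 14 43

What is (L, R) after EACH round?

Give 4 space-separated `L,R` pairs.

Round 1 (k=8): L=88 R=184
Round 2 (k=4): L=184 R=191
Round 3 (k=14): L=191 R=193
Round 4 (k=43): L=193 R=205

Answer: 88,184 184,191 191,193 193,205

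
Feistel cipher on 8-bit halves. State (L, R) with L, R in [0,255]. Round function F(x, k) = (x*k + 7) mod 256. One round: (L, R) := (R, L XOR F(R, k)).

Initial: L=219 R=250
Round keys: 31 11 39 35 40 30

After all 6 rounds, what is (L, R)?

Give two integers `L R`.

Answer: 157 107

Derivation:
Round 1 (k=31): L=250 R=150
Round 2 (k=11): L=150 R=131
Round 3 (k=39): L=131 R=106
Round 4 (k=35): L=106 R=6
Round 5 (k=40): L=6 R=157
Round 6 (k=30): L=157 R=107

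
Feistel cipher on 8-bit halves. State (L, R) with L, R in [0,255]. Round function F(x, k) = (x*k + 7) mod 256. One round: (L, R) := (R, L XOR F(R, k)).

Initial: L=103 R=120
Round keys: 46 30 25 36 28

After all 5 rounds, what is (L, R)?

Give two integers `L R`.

Round 1 (k=46): L=120 R=240
Round 2 (k=30): L=240 R=95
Round 3 (k=25): L=95 R=190
Round 4 (k=36): L=190 R=224
Round 5 (k=28): L=224 R=57

Answer: 224 57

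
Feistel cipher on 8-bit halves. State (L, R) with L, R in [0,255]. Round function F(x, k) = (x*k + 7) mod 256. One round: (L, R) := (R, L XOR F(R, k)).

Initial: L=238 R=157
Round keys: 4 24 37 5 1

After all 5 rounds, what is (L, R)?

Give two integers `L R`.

Answer: 89 196

Derivation:
Round 1 (k=4): L=157 R=149
Round 2 (k=24): L=149 R=98
Round 3 (k=37): L=98 R=164
Round 4 (k=5): L=164 R=89
Round 5 (k=1): L=89 R=196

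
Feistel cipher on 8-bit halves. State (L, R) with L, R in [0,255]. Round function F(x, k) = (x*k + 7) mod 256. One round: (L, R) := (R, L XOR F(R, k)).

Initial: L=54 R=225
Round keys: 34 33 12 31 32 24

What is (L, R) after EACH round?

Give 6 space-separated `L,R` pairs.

Round 1 (k=34): L=225 R=223
Round 2 (k=33): L=223 R=39
Round 3 (k=12): L=39 R=4
Round 4 (k=31): L=4 R=164
Round 5 (k=32): L=164 R=131
Round 6 (k=24): L=131 R=235

Answer: 225,223 223,39 39,4 4,164 164,131 131,235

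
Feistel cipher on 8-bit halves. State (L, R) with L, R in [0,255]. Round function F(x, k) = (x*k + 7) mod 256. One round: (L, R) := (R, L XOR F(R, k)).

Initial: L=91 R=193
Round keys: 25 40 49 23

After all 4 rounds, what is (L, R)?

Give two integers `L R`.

Round 1 (k=25): L=193 R=187
Round 2 (k=40): L=187 R=254
Round 3 (k=49): L=254 R=30
Round 4 (k=23): L=30 R=71

Answer: 30 71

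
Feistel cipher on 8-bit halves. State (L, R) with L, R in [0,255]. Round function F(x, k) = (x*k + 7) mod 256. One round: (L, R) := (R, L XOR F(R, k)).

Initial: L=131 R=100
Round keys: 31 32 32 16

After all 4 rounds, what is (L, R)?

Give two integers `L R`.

Round 1 (k=31): L=100 R=160
Round 2 (k=32): L=160 R=99
Round 3 (k=32): L=99 R=199
Round 4 (k=16): L=199 R=20

Answer: 199 20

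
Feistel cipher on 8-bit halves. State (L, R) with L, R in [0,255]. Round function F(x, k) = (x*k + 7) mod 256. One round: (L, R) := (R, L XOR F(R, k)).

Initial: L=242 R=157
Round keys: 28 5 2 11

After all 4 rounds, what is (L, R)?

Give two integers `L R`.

Answer: 104 46

Derivation:
Round 1 (k=28): L=157 R=193
Round 2 (k=5): L=193 R=81
Round 3 (k=2): L=81 R=104
Round 4 (k=11): L=104 R=46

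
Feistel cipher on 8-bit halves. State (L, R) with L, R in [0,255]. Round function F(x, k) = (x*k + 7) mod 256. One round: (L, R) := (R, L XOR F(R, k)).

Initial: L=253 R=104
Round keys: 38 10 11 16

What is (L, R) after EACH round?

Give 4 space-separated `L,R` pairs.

Round 1 (k=38): L=104 R=138
Round 2 (k=10): L=138 R=3
Round 3 (k=11): L=3 R=162
Round 4 (k=16): L=162 R=36

Answer: 104,138 138,3 3,162 162,36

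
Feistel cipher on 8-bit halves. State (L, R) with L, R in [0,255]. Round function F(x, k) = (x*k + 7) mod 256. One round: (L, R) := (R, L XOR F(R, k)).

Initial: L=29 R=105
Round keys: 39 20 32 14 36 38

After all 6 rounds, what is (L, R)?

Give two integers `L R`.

Answer: 231 20

Derivation:
Round 1 (k=39): L=105 R=27
Round 2 (k=20): L=27 R=74
Round 3 (k=32): L=74 R=92
Round 4 (k=14): L=92 R=69
Round 5 (k=36): L=69 R=231
Round 6 (k=38): L=231 R=20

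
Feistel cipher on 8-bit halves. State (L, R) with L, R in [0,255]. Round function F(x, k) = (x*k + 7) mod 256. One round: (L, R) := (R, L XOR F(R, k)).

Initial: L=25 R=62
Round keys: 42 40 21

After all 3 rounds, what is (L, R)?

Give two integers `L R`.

Round 1 (k=42): L=62 R=42
Round 2 (k=40): L=42 R=169
Round 3 (k=21): L=169 R=206

Answer: 169 206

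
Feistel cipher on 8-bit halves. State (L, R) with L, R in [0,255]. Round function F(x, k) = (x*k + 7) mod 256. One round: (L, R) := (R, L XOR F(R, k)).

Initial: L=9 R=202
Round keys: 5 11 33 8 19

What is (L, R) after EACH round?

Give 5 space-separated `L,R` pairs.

Round 1 (k=5): L=202 R=240
Round 2 (k=11): L=240 R=157
Round 3 (k=33): L=157 R=180
Round 4 (k=8): L=180 R=58
Round 5 (k=19): L=58 R=225

Answer: 202,240 240,157 157,180 180,58 58,225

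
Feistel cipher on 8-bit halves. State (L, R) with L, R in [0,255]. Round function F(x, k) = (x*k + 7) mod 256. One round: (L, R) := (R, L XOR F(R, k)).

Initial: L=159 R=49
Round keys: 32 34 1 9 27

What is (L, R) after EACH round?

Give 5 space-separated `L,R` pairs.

Round 1 (k=32): L=49 R=184
Round 2 (k=34): L=184 R=70
Round 3 (k=1): L=70 R=245
Round 4 (k=9): L=245 R=226
Round 5 (k=27): L=226 R=40

Answer: 49,184 184,70 70,245 245,226 226,40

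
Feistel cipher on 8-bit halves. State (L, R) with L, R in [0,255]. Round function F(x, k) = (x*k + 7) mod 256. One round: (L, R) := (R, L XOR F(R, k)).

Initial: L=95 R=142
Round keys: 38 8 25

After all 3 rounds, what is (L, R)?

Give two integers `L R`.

Round 1 (k=38): L=142 R=68
Round 2 (k=8): L=68 R=169
Round 3 (k=25): L=169 R=204

Answer: 169 204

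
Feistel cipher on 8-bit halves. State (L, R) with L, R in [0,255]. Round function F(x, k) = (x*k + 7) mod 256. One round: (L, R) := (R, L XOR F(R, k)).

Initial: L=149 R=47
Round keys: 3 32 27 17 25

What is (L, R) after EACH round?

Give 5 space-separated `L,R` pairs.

Round 1 (k=3): L=47 R=1
Round 2 (k=32): L=1 R=8
Round 3 (k=27): L=8 R=222
Round 4 (k=17): L=222 R=205
Round 5 (k=25): L=205 R=210

Answer: 47,1 1,8 8,222 222,205 205,210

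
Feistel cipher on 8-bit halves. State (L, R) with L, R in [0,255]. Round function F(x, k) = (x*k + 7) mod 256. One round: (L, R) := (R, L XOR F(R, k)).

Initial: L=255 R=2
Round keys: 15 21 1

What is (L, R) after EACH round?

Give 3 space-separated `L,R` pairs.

Answer: 2,218 218,235 235,40

Derivation:
Round 1 (k=15): L=2 R=218
Round 2 (k=21): L=218 R=235
Round 3 (k=1): L=235 R=40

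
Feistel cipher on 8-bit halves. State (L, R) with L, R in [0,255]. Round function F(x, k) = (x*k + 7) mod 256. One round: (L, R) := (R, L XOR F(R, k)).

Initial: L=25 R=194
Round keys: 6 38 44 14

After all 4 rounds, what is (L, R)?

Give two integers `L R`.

Answer: 185 100

Derivation:
Round 1 (k=6): L=194 R=138
Round 2 (k=38): L=138 R=65
Round 3 (k=44): L=65 R=185
Round 4 (k=14): L=185 R=100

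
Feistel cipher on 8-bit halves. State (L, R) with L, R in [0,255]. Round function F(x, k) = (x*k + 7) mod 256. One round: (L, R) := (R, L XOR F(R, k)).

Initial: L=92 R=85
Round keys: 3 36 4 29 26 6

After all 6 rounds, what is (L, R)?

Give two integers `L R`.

Answer: 46 105

Derivation:
Round 1 (k=3): L=85 R=90
Round 2 (k=36): L=90 R=250
Round 3 (k=4): L=250 R=181
Round 4 (k=29): L=181 R=114
Round 5 (k=26): L=114 R=46
Round 6 (k=6): L=46 R=105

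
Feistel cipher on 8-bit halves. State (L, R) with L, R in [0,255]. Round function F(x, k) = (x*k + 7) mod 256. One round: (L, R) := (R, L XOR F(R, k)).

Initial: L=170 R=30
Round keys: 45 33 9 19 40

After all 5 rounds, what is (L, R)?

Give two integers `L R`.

Round 1 (k=45): L=30 R=231
Round 2 (k=33): L=231 R=208
Round 3 (k=9): L=208 R=176
Round 4 (k=19): L=176 R=199
Round 5 (k=40): L=199 R=175

Answer: 199 175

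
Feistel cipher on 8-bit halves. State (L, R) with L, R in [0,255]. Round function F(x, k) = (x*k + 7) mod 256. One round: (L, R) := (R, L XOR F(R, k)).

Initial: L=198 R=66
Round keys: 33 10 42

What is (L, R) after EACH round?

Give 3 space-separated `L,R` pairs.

Round 1 (k=33): L=66 R=79
Round 2 (k=10): L=79 R=95
Round 3 (k=42): L=95 R=210

Answer: 66,79 79,95 95,210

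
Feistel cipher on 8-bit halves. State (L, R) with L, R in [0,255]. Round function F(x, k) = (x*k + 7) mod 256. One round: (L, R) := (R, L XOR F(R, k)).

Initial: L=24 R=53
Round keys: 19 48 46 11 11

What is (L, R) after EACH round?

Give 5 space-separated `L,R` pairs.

Answer: 53,238 238,146 146,173 173,228 228,126

Derivation:
Round 1 (k=19): L=53 R=238
Round 2 (k=48): L=238 R=146
Round 3 (k=46): L=146 R=173
Round 4 (k=11): L=173 R=228
Round 5 (k=11): L=228 R=126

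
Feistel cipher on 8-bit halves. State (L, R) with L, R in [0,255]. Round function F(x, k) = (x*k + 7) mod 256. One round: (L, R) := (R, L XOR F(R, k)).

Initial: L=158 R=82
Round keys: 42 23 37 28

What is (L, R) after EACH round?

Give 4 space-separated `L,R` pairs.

Round 1 (k=42): L=82 R=229
Round 2 (k=23): L=229 R=200
Round 3 (k=37): L=200 R=10
Round 4 (k=28): L=10 R=215

Answer: 82,229 229,200 200,10 10,215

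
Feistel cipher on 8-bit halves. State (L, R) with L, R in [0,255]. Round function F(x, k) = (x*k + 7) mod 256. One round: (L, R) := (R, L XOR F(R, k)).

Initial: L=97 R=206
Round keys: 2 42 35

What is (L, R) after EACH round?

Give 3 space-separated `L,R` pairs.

Answer: 206,194 194,21 21,36

Derivation:
Round 1 (k=2): L=206 R=194
Round 2 (k=42): L=194 R=21
Round 3 (k=35): L=21 R=36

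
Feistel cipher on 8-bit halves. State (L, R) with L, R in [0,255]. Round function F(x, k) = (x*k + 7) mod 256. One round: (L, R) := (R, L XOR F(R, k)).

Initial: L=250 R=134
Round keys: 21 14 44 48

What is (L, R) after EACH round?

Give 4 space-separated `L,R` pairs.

Answer: 134,255 255,127 127,36 36,184

Derivation:
Round 1 (k=21): L=134 R=255
Round 2 (k=14): L=255 R=127
Round 3 (k=44): L=127 R=36
Round 4 (k=48): L=36 R=184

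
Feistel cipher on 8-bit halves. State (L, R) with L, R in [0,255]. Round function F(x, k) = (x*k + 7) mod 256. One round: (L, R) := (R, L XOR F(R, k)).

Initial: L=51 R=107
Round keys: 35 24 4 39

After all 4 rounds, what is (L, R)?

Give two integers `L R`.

Round 1 (k=35): L=107 R=155
Round 2 (k=24): L=155 R=228
Round 3 (k=4): L=228 R=12
Round 4 (k=39): L=12 R=63

Answer: 12 63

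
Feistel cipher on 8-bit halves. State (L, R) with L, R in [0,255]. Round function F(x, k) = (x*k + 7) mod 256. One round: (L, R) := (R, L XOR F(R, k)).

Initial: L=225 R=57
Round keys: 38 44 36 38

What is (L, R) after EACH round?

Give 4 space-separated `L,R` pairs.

Round 1 (k=38): L=57 R=156
Round 2 (k=44): L=156 R=238
Round 3 (k=36): L=238 R=227
Round 4 (k=38): L=227 R=87

Answer: 57,156 156,238 238,227 227,87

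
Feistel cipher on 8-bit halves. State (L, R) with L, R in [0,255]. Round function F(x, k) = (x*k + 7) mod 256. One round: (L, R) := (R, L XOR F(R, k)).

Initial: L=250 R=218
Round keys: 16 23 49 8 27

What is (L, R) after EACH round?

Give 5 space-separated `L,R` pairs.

Round 1 (k=16): L=218 R=93
Round 2 (k=23): L=93 R=184
Round 3 (k=49): L=184 R=98
Round 4 (k=8): L=98 R=175
Round 5 (k=27): L=175 R=30

Answer: 218,93 93,184 184,98 98,175 175,30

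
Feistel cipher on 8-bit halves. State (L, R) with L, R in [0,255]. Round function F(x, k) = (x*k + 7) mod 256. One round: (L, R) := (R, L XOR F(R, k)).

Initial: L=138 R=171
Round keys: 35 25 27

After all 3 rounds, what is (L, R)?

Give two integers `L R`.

Answer: 178 47

Derivation:
Round 1 (k=35): L=171 R=226
Round 2 (k=25): L=226 R=178
Round 3 (k=27): L=178 R=47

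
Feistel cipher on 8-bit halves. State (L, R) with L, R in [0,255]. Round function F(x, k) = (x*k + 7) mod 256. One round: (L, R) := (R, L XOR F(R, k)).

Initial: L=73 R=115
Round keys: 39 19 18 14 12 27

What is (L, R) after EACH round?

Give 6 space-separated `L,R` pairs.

Round 1 (k=39): L=115 R=197
Round 2 (k=19): L=197 R=213
Round 3 (k=18): L=213 R=196
Round 4 (k=14): L=196 R=106
Round 5 (k=12): L=106 R=59
Round 6 (k=27): L=59 R=42

Answer: 115,197 197,213 213,196 196,106 106,59 59,42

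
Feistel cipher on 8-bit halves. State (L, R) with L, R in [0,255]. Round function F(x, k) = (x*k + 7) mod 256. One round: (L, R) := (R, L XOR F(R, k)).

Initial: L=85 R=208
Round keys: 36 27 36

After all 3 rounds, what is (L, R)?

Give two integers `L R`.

Answer: 61 137

Derivation:
Round 1 (k=36): L=208 R=18
Round 2 (k=27): L=18 R=61
Round 3 (k=36): L=61 R=137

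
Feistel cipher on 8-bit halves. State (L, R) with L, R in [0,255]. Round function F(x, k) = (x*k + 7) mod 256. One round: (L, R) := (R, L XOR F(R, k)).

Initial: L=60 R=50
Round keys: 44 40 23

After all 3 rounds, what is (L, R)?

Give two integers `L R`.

Round 1 (k=44): L=50 R=163
Round 2 (k=40): L=163 R=77
Round 3 (k=23): L=77 R=81

Answer: 77 81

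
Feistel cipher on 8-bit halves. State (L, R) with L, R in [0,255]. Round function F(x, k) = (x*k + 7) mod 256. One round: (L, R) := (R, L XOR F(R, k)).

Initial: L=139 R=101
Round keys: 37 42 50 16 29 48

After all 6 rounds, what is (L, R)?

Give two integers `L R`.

Answer: 14 16

Derivation:
Round 1 (k=37): L=101 R=43
Round 2 (k=42): L=43 R=112
Round 3 (k=50): L=112 R=204
Round 4 (k=16): L=204 R=183
Round 5 (k=29): L=183 R=14
Round 6 (k=48): L=14 R=16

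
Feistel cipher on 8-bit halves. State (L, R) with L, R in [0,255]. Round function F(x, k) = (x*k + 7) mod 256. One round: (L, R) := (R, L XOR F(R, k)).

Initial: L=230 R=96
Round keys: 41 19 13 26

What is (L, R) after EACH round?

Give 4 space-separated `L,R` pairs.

Answer: 96,129 129,250 250,56 56,77

Derivation:
Round 1 (k=41): L=96 R=129
Round 2 (k=19): L=129 R=250
Round 3 (k=13): L=250 R=56
Round 4 (k=26): L=56 R=77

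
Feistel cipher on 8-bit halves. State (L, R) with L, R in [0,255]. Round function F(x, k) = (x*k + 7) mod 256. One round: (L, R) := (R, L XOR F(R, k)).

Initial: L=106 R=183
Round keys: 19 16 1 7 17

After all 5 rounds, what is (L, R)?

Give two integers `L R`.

Round 1 (k=19): L=183 R=246
Round 2 (k=16): L=246 R=208
Round 3 (k=1): L=208 R=33
Round 4 (k=7): L=33 R=62
Round 5 (k=17): L=62 R=4

Answer: 62 4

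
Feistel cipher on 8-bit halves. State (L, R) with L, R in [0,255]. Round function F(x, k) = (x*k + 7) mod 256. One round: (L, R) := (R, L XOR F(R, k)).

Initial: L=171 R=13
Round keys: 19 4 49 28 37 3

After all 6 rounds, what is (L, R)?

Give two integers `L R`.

Answer: 52 146

Derivation:
Round 1 (k=19): L=13 R=85
Round 2 (k=4): L=85 R=86
Round 3 (k=49): L=86 R=40
Round 4 (k=28): L=40 R=49
Round 5 (k=37): L=49 R=52
Round 6 (k=3): L=52 R=146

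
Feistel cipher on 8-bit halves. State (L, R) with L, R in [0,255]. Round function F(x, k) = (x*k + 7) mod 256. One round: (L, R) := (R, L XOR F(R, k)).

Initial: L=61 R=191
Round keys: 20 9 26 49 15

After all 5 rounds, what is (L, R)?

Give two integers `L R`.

Round 1 (k=20): L=191 R=206
Round 2 (k=9): L=206 R=250
Round 3 (k=26): L=250 R=165
Round 4 (k=49): L=165 R=102
Round 5 (k=15): L=102 R=164

Answer: 102 164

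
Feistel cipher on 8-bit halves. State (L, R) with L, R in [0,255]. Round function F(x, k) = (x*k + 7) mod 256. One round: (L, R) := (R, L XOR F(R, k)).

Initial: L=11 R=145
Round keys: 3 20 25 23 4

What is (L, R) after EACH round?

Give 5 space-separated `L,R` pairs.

Answer: 145,177 177,74 74,240 240,221 221,139

Derivation:
Round 1 (k=3): L=145 R=177
Round 2 (k=20): L=177 R=74
Round 3 (k=25): L=74 R=240
Round 4 (k=23): L=240 R=221
Round 5 (k=4): L=221 R=139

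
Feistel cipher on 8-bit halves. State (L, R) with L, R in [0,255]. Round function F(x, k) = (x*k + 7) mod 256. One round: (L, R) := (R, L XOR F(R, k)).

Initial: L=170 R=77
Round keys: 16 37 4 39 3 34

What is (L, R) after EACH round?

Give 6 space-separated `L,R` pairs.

Round 1 (k=16): L=77 R=125
Round 2 (k=37): L=125 R=85
Round 3 (k=4): L=85 R=38
Round 4 (k=39): L=38 R=132
Round 5 (k=3): L=132 R=181
Round 6 (k=34): L=181 R=149

Answer: 77,125 125,85 85,38 38,132 132,181 181,149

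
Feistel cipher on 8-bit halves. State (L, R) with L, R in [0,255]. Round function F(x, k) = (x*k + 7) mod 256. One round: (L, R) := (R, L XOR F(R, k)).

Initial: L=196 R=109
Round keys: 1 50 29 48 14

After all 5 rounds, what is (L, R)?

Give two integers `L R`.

Round 1 (k=1): L=109 R=176
Round 2 (k=50): L=176 R=10
Round 3 (k=29): L=10 R=153
Round 4 (k=48): L=153 R=189
Round 5 (k=14): L=189 R=196

Answer: 189 196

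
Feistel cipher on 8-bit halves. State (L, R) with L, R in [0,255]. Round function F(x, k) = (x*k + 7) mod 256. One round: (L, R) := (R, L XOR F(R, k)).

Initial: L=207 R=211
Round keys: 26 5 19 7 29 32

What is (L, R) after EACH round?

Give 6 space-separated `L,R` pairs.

Answer: 211,186 186,122 122,175 175,170 170,230 230,109

Derivation:
Round 1 (k=26): L=211 R=186
Round 2 (k=5): L=186 R=122
Round 3 (k=19): L=122 R=175
Round 4 (k=7): L=175 R=170
Round 5 (k=29): L=170 R=230
Round 6 (k=32): L=230 R=109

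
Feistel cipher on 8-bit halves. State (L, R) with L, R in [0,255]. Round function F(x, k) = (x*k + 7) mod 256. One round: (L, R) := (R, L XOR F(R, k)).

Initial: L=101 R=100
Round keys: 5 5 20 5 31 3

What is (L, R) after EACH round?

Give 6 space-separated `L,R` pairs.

Round 1 (k=5): L=100 R=158
Round 2 (k=5): L=158 R=121
Round 3 (k=20): L=121 R=229
Round 4 (k=5): L=229 R=249
Round 5 (k=31): L=249 R=203
Round 6 (k=3): L=203 R=145

Answer: 100,158 158,121 121,229 229,249 249,203 203,145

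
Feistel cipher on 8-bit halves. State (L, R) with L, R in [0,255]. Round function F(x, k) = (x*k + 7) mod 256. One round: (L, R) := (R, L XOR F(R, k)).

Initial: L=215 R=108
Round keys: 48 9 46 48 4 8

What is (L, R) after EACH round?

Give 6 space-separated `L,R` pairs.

Round 1 (k=48): L=108 R=144
Round 2 (k=9): L=144 R=123
Round 3 (k=46): L=123 R=177
Round 4 (k=48): L=177 R=76
Round 5 (k=4): L=76 R=134
Round 6 (k=8): L=134 R=123

Answer: 108,144 144,123 123,177 177,76 76,134 134,123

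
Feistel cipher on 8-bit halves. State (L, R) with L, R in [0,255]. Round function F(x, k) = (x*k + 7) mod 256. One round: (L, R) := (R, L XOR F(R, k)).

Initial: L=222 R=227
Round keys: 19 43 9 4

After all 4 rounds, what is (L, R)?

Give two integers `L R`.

Round 1 (k=19): L=227 R=62
Round 2 (k=43): L=62 R=146
Round 3 (k=9): L=146 R=23
Round 4 (k=4): L=23 R=241

Answer: 23 241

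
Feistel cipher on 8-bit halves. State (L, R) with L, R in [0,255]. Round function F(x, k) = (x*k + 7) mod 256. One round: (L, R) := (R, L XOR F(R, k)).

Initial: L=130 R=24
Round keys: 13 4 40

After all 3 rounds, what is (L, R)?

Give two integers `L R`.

Answer: 227 194

Derivation:
Round 1 (k=13): L=24 R=189
Round 2 (k=4): L=189 R=227
Round 3 (k=40): L=227 R=194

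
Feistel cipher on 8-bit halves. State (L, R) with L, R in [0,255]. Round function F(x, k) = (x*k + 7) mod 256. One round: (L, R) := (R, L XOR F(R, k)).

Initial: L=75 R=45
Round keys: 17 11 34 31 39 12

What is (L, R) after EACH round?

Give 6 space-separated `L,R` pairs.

Round 1 (k=17): L=45 R=79
Round 2 (k=11): L=79 R=65
Round 3 (k=34): L=65 R=230
Round 4 (k=31): L=230 R=160
Round 5 (k=39): L=160 R=129
Round 6 (k=12): L=129 R=179

Answer: 45,79 79,65 65,230 230,160 160,129 129,179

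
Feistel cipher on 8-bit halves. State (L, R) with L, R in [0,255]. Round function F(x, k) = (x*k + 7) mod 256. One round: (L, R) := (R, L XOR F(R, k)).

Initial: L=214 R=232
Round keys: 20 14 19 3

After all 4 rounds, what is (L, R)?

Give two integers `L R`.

Round 1 (k=20): L=232 R=241
Round 2 (k=14): L=241 R=221
Round 3 (k=19): L=221 R=159
Round 4 (k=3): L=159 R=57

Answer: 159 57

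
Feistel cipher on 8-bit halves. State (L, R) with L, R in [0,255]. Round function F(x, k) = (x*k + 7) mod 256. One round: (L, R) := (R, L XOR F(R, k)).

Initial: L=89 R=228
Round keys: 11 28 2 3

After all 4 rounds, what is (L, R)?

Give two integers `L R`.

Round 1 (k=11): L=228 R=138
Round 2 (k=28): L=138 R=251
Round 3 (k=2): L=251 R=119
Round 4 (k=3): L=119 R=151

Answer: 119 151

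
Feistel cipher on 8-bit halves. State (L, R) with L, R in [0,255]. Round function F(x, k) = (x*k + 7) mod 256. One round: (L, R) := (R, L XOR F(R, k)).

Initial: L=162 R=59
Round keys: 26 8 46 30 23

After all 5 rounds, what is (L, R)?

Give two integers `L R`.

Round 1 (k=26): L=59 R=167
Round 2 (k=8): L=167 R=4
Round 3 (k=46): L=4 R=24
Round 4 (k=30): L=24 R=211
Round 5 (k=23): L=211 R=228

Answer: 211 228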